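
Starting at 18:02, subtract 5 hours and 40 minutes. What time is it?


Start: 1082 minutes from midnight
Subtract: 340 minutes
Remaining: 1082 - 340 = 742
Hours: 12, Minutes: 22

12:22


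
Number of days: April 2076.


Month: April (month 4)
April has 30 days

30 days


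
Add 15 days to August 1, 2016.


Start: August 1, 2016
Add 15 days
August 1 + 15 = August 16, 2016

August 16, 2016


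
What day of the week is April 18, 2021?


Sunday

Zeller's congruence:
q=18, m=4, k=21, j=20
h = (18 + ⌊13×5/5⌋ + 21 + ⌊21/4⌋ + ⌊20/4⌋ - 2×20) mod 7
= (18 + 13 + 21 + 5 + 5 - 40) mod 7
= 22 mod 7 = 1
h=1 → Sunday


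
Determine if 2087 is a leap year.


No

Rules: divisible by 4 AND (not by 100 OR by 400)
2087 ÷ 4 = 521 remainder 3 → not divisible by 4
Not divisible by 4 → not a leap year


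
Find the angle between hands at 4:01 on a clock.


114.5°

Hour hand = 4×30 + 1×0.5 = 120.5°
Minute hand = 1×6 = 6°
Difference = |120.5 - 6| = 114.5°


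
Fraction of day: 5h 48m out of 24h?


0.2417 (24.17%)

Total minutes: 5×60 + 48 = 348
Day = 24×60 = 1440 minutes
Fraction = 348/1440 ≈ 0.2417
As a percentage: 348/1440 × 100 ≈ 24.17%


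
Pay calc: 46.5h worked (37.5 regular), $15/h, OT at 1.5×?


$765.00

Regular: 37.5h × $15 = $562.50
Overtime: 46.5 - 37.5 = 9.0h
OT pay: 9.0h × $15 × 1.5 = $202.50
Total = $562.50 + $202.50 = $765.00


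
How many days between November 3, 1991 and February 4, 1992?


From November 3, 1991 to February 4, 1992
Rest of November 1991: 30 - 3 = 27
Full months: December 31, January 31
Days into February 1992: 4
Total = 27 + 31 + 31 + 4 = 93 days

93 days


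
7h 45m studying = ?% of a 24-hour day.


Time: 465 minutes
Day: 1440 minutes
Percentage = (465/1440) × 100 ≈ 32.3%

32.3%


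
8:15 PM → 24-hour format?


20:15

Input: 8:15 PM
PM: 8 + 12 = 20


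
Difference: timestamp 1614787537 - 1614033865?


753672 seconds (209.4 hours / 8.72 days)

Difference = 1614787537 - 1614033865 = 753672 seconds
In hours: 753672 / 3600 ≈ 209.4
In days: 753672 / 86400 ≈ 8.72


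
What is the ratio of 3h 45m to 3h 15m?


15:13 (1.15)

Duration 1: 225 minutes
Duration 2: 195 minutes
Ratio = 225:195
GCD = 15
Simplified = 15:13
As a decimal: 15/13 ≈ 1.15


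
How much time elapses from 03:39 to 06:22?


End time in minutes: 6×60 + 22 = 382
Start time in minutes: 3×60 + 39 = 219
Difference = 382 - 219 = 163 minutes
= 2 hours 43 minutes

2h 43m


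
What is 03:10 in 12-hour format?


Hour: 3
3 < 12 → AM

3:10 AM


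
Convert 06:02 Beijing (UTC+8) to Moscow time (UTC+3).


01:02

Time difference = UTC+3 - UTC+8 = -5 hours
New hour = (6 -5) mod 24
= 1 mod 24 = 1
Minutes unchanged → 01:02


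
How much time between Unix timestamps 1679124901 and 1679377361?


252460 seconds (70.1 hours / 2.92 days)

Difference = 1679377361 - 1679124901 = 252460 seconds
In hours: 252460 / 3600 ≈ 70.1
In days: 252460 / 86400 ≈ 2.92


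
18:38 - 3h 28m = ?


15:10

Start: 1118 minutes from midnight
Subtract: 208 minutes
Remaining: 1118 - 208 = 910
Hours: 15, Minutes: 10


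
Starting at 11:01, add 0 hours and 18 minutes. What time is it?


11:19

Start: 661 minutes from midnight
Add: 18 minutes
Total: 679 minutes
Hours: 679 ÷ 60 = 11 remainder 19


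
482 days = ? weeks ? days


68 weeks 6 days

Weeks: 482 ÷ 7 = 68 remainder 6


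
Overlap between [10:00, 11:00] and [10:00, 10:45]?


Meeting A: 600-660 (in minutes from midnight)
Meeting B: 600-645
Overlap start = max(600, 600) = 600
Overlap end = min(660, 645) = 645
Overlap = max(0, 645 - 600) = 45 min

45 minutes


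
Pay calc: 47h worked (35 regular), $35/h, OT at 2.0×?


$2065.00

Regular: 35h × $35 = $1225.00
Overtime: 47 - 35 = 12h
OT pay: 12h × $35 × 2.0 = $840.00
Total = $1225.00 + $840.00 = $2065.00


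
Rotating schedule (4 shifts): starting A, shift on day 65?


Shift A

Shifts: A, B, C, D
Start: A (index 0)
Day 65: (0 + 65 - 1) mod 4
= 64 mod 4
= 0
Index 0 → shift A


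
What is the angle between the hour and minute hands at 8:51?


Hour hand = 8×30 + 51×0.5 = 265.5°
Minute hand = 51×6 = 306°
Difference = |265.5 - 306| = 40.5°

40.5°


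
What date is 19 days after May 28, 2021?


Start: May 28, 2021
Add 19 days
May 28 → June 1: 31 - 28 + 1 = 4 days (19 - 4 = 15 left)
June 1 + 15 = June 16, 2021

June 16, 2021


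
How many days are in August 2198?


Month: August (month 8)
August has 31 days

31 days


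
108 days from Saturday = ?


Start: Saturday (index 5)
(5 + 108) mod 7
= 113 mod 7
= 1
Index 1 → Tuesday

Tuesday


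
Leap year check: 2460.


Rules: divisible by 4 AND (not by 100 OR by 400)
2460 ÷ 4 = 615 exactly → divisible by 4
2460 ÷ 100 = 24 remainder 60 → not divisible by 100
Divisible by 4 but not by 100 → leap year

Yes


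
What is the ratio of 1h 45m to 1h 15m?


7:5 (1.40)

Duration 1: 105 minutes
Duration 2: 75 minutes
Ratio = 105:75
GCD = 15
Simplified = 7:5
As a decimal: 7/5 = 1.40


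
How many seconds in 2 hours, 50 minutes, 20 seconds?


10220 seconds

Hours: 2 × 3600 = 7200
Minutes: 50 × 60 = 3000
Seconds: 20
Total = 7200 + 3000 + 20 = 10220


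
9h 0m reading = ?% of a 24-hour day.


37.5%

Time: 540 minutes
Day: 1440 minutes
Percentage = (540/1440) × 100 = 37.5%


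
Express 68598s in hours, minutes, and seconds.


19h 3m 18s

Hours: 68598 ÷ 3600 = 19 remainder 198
Minutes: 198 ÷ 60 = 3 remainder 18
Seconds: 18


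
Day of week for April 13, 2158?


Zeller's congruence:
q=13, m=4, k=58, j=21
h = (13 + ⌊13×5/5⌋ + 58 + ⌊58/4⌋ + ⌊21/4⌋ - 2×21) mod 7
= (13 + 13 + 58 + 14 + 5 - 42) mod 7
= 61 mod 7 = 5
h=5 → Thursday

Thursday


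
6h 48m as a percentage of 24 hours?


Total minutes: 6×60 + 48 = 408
Day = 24×60 = 1440 minutes
Fraction = 408/1440 ≈ 0.2833
As a percentage: 408/1440 × 100 ≈ 28.33%

0.2833 (28.33%)


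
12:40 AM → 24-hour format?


Input: 12:40 AM
12 AM → 00 (midnight)

00:40


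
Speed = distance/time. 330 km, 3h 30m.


94.3 km/h

Distance: 330 km
Time: 3h 30m = 210 min = 210/60 = 7/2 hours
Speed = 330 ÷ (7/2) = 330 × 2 / 7 = 660/7 ≈ 94.3 km/h


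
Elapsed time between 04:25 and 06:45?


2h 20m

End time in minutes: 6×60 + 45 = 405
Start time in minutes: 4×60 + 25 = 265
Difference = 405 - 265 = 140 minutes
= 2 hours 20 minutes


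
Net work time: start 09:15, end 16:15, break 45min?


Total time = (16×60+15) - (9×60+15)
= 975 - 555 = 420 min
Minus break: 420 - 45 = 375 min
= 6h 15m

6h 15m (375 minutes)


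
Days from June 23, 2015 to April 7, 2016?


289 days

From June 23, 2015 to April 7, 2016
Rest of June 2015: 30 - 23 = 7
Full months: July 31, August 31, September 30, October 31, November 30, December 31, January 31, February 2016 29, March 31
Days into April 2016: 7
Total = 7 + 31 + 31 + 30 + 31 + 30 + 31 + 31 + 29 + 31 + 7 = 289 days


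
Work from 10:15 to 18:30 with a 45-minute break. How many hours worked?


7h 30m (450 minutes)

Total time = (18×60+30) - (10×60+15)
= 1110 - 615 = 495 min
Minus break: 495 - 45 = 450 min
= 7h 30m


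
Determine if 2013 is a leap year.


No

Rules: divisible by 4 AND (not by 100 OR by 400)
2013 ÷ 4 = 503 remainder 1 → not divisible by 4
Not divisible by 4 → not a leap year


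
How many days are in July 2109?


31 days

Month: July (month 7)
July has 31 days


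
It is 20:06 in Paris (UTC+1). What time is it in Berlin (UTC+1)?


20:06

Time difference = UTC+1 - UTC+1 = +0 hours
New hour = (20 + 0) mod 24
= 20 mod 24 = 20
Minutes unchanged → 20:06


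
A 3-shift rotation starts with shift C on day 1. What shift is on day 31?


Shifts: A, B, C
Start: C (index 2)
Day 31: (2 + 31 - 1) mod 3
= 32 mod 3
= 2
Index 2 → shift C

Shift C


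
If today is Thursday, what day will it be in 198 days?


Saturday

Start: Thursday (index 3)
(3 + 198) mod 7
= 201 mod 7
= 5
Index 5 → Saturday


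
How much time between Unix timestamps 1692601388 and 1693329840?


728452 seconds (202.3 hours / 8.43 days)

Difference = 1693329840 - 1692601388 = 728452 seconds
In hours: 728452 / 3600 ≈ 202.3
In days: 728452 / 86400 ≈ 8.43


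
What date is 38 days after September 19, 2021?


Start: September 19, 2021
Add 38 days
September 19 → October 1: 30 - 19 + 1 = 12 days (38 - 12 = 26 left)
October 1 + 26 = October 27, 2021

October 27, 2021


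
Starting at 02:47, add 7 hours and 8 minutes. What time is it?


Start: 167 minutes from midnight
Add: 428 minutes
Total: 595 minutes
Hours: 595 ÷ 60 = 9 remainder 55

09:55


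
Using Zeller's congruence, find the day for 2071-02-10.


Tuesday

Zeller's congruence:
q=10, m=14, k=70, j=20
h = (10 + ⌊13×15/5⌋ + 70 + ⌊70/4⌋ + ⌊20/4⌋ - 2×20) mod 7
= (10 + 39 + 70 + 17 + 5 - 40) mod 7
= 101 mod 7 = 3
h=3 → Tuesday


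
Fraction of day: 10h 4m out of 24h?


Total minutes: 10×60 + 4 = 604
Day = 24×60 = 1440 minutes
Fraction = 604/1440 ≈ 0.4194
As a percentage: 604/1440 × 100 ≈ 41.94%

0.4194 (41.94%)


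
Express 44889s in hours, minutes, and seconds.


Hours: 44889 ÷ 3600 = 12 remainder 1689
Minutes: 1689 ÷ 60 = 28 remainder 9
Seconds: 9

12h 28m 9s


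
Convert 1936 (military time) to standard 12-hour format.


7:36 PM

Hour: 19
19 - 12 = 7 → PM


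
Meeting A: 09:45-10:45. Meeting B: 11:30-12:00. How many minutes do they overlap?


Meeting A: 585-645 (in minutes from midnight)
Meeting B: 690-720
Overlap start = max(585, 690) = 690
Overlap end = min(645, 720) = 645
Overlap = max(0, 645 - 690) = 0 min

0 minutes


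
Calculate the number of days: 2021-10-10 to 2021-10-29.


19 days

From October 10, 2021 to October 29, 2021
Same month: 29 - 10 = 19 days


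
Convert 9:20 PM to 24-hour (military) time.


Input: 9:20 PM
PM: 9 + 12 = 21

21:20


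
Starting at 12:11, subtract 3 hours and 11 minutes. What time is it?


Start: 731 minutes from midnight
Subtract: 191 minutes
Remaining: 731 - 191 = 540
Hours: 9, Minutes: 0

09:00


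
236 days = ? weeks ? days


33 weeks 5 days

Weeks: 236 ÷ 7 = 33 remainder 5


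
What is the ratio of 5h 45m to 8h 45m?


Duration 1: 345 minutes
Duration 2: 525 minutes
Ratio = 345:525
GCD = 15
Simplified = 23:35
As a decimal: 23/35 ≈ 0.66

23:35 (0.66)


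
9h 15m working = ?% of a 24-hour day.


38.5%

Time: 555 minutes
Day: 1440 minutes
Percentage = (555/1440) × 100 ≈ 38.5%


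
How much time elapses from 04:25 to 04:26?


End time in minutes: 4×60 + 26 = 266
Start time in minutes: 4×60 + 25 = 265
Difference = 266 - 265 = 1 minutes
= 0 hours 1 minutes

0h 1m


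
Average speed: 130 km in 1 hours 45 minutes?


74.3 km/h

Distance: 130 km
Time: 1h 45m = 105 min = 105/60 = 7/4 hours
Speed = 130 ÷ (7/4) = 130 × 4 / 7 = 520/7 ≈ 74.3 km/h


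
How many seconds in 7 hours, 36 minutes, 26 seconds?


27386 seconds

Hours: 7 × 3600 = 25200
Minutes: 36 × 60 = 2160
Seconds: 26
Total = 25200 + 2160 + 26 = 27386


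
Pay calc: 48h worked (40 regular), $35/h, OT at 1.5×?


$1820.00

Regular: 40h × $35 = $1400.00
Overtime: 48 - 40 = 8h
OT pay: 8h × $35 × 1.5 = $420.00
Total = $1400.00 + $420.00 = $1820.00


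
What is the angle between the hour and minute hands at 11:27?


Hour hand = 11×30 + 27×0.5 = 343.5°
Minute hand = 27×6 = 162°
Difference = |343.5 - 162| = 181.5°
Since > 180°: 360 - 181.5 = 178.5°

178.5°


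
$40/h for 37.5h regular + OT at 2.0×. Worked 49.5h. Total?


$2460.00

Regular: 37.5h × $40 = $1500.00
Overtime: 49.5 - 37.5 = 12.0h
OT pay: 12.0h × $40 × 2.0 = $960.00
Total = $1500.00 + $960.00 = $2460.00


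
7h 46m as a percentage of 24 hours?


Total minutes: 7×60 + 46 = 466
Day = 24×60 = 1440 minutes
Fraction = 466/1440 ≈ 0.3236
As a percentage: 466/1440 × 100 ≈ 32.36%

0.3236 (32.36%)


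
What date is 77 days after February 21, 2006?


May 9, 2006

Start: February 21, 2006
Add 77 days
February 21 → March 1: 28 - 21 + 1 = 8 days (77 - 8 = 69 left)
March 1 → April 1: 31 - 1 + 1 = 31 days (69 - 31 = 38 left)
April 1 → May 1: 30 - 1 + 1 = 30 days (38 - 30 = 8 left)
May 1 + 8 = May 9, 2006


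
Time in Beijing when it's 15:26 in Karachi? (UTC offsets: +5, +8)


Time difference = UTC+8 - UTC+5 = +3 hours
New hour = (15 + 3) mod 24
= 18 mod 24 = 18
Minutes unchanged → 18:26

18:26


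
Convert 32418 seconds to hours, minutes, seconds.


9h 0m 18s

Hours: 32418 ÷ 3600 = 9 remainder 18
Minutes: 18 ÷ 60 = 0 remainder 18
Seconds: 18


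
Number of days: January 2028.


Month: January (month 1)
January has 31 days

31 days


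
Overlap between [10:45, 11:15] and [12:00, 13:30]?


0 minutes

Meeting A: 645-675 (in minutes from midnight)
Meeting B: 720-810
Overlap start = max(645, 720) = 720
Overlap end = min(675, 810) = 675
Overlap = max(0, 675 - 720) = 0 min


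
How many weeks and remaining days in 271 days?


Weeks: 271 ÷ 7 = 38 remainder 5

38 weeks 5 days


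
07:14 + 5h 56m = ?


Start: 434 minutes from midnight
Add: 356 minutes
Total: 790 minutes
Hours: 790 ÷ 60 = 13 remainder 10

13:10


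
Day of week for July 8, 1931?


Zeller's congruence:
q=8, m=7, k=31, j=19
h = (8 + ⌊13×8/5⌋ + 31 + ⌊31/4⌋ + ⌊19/4⌋ - 2×19) mod 7
= (8 + 20 + 31 + 7 + 4 - 38) mod 7
= 32 mod 7 = 4
h=4 → Wednesday

Wednesday


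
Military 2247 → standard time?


10:47 PM

Hour: 22
22 - 12 = 10 → PM


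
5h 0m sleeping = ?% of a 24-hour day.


20.8%

Time: 300 minutes
Day: 1440 minutes
Percentage = (300/1440) × 100 ≈ 20.8%


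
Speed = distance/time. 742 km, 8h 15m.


89.9 km/h

Distance: 742 km
Time: 8h 15m = 495 min = 495/60 = 33/4 hours
Speed = 742 ÷ (33/4) = 742 × 4 / 33 = 2968/33 ≈ 89.9 km/h


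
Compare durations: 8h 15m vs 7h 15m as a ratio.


Duration 1: 495 minutes
Duration 2: 435 minutes
Ratio = 495:435
GCD = 15
Simplified = 33:29
As a decimal: 33/29 ≈ 1.14

33:29 (1.14)


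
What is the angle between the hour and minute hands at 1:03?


13.5°

Hour hand = 1×30 + 3×0.5 = 31.5°
Minute hand = 3×6 = 18°
Difference = |31.5 - 18| = 13.5°


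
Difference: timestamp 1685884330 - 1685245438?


Difference = 1685884330 - 1685245438 = 638892 seconds
In hours: 638892 / 3600 ≈ 177.5
In days: 638892 / 86400 ≈ 7.39

638892 seconds (177.5 hours / 7.39 days)


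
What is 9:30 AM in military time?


09:30

Input: 9:30 AM
AM hour stays: 9


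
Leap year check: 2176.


Yes

Rules: divisible by 4 AND (not by 100 OR by 400)
2176 ÷ 4 = 544 exactly → divisible by 4
2176 ÷ 100 = 21 remainder 76 → not divisible by 100
Divisible by 4 but not by 100 → leap year


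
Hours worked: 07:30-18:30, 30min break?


Total time = (18×60+30) - (7×60+30)
= 1110 - 450 = 660 min
Minus break: 660 - 30 = 630 min
= 10h 30m

10h 30m (630 minutes)


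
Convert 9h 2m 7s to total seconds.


Hours: 9 × 3600 = 32400
Minutes: 2 × 60 = 120
Seconds: 7
Total = 32400 + 120 + 7 = 32527

32527 seconds


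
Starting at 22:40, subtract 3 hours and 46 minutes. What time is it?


Start: 1360 minutes from midnight
Subtract: 226 minutes
Remaining: 1360 - 226 = 1134
Hours: 18, Minutes: 54

18:54


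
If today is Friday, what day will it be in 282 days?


Start: Friday (index 4)
(4 + 282) mod 7
= 286 mod 7
= 6
Index 6 → Sunday

Sunday


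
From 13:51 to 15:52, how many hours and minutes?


2h 1m

End time in minutes: 15×60 + 52 = 952
Start time in minutes: 13×60 + 51 = 831
Difference = 952 - 831 = 121 minutes
= 2 hours 1 minutes


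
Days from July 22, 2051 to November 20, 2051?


From July 22, 2051 to November 20, 2051
Rest of July 2051: 31 - 22 = 9
Full months: August 31, September 30, October 31
Days into November 2051: 20
Total = 9 + 31 + 30 + 31 + 20 = 121 days

121 days


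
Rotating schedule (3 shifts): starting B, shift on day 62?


Shifts: A, B, C
Start: B (index 1)
Day 62: (1 + 62 - 1) mod 3
= 62 mod 3
= 2
Index 2 → shift C

Shift C


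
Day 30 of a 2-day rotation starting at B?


Shifts: A, B
Start: B (index 1)
Day 30: (1 + 30 - 1) mod 2
= 30 mod 2
= 0
Index 0 → shift A

Shift A


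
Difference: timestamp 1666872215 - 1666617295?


254920 seconds (70.8 hours / 2.95 days)

Difference = 1666872215 - 1666617295 = 254920 seconds
In hours: 254920 / 3600 ≈ 70.8
In days: 254920 / 86400 ≈ 2.95


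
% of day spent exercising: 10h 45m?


44.8%

Time: 645 minutes
Day: 1440 minutes
Percentage = (645/1440) × 100 ≈ 44.8%


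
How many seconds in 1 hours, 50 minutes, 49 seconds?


6649 seconds

Hours: 1 × 3600 = 3600
Minutes: 50 × 60 = 3000
Seconds: 49
Total = 3600 + 3000 + 49 = 6649


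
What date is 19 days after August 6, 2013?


August 25, 2013

Start: August 6, 2013
Add 19 days
August 6 + 19 = August 25, 2013


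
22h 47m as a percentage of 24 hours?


0.9493 (94.93%)

Total minutes: 22×60 + 47 = 1367
Day = 24×60 = 1440 minutes
Fraction = 1367/1440 ≈ 0.9493
As a percentage: 1367/1440 × 100 ≈ 94.93%


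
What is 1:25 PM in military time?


Input: 1:25 PM
PM: 1 + 12 = 13

13:25


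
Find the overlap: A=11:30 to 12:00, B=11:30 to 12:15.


Meeting A: 690-720 (in minutes from midnight)
Meeting B: 690-735
Overlap start = max(690, 690) = 690
Overlap end = min(720, 735) = 720
Overlap = max(0, 720 - 690) = 30 min

30 minutes


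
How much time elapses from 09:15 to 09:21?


0h 6m

End time in minutes: 9×60 + 21 = 561
Start time in minutes: 9×60 + 15 = 555
Difference = 561 - 555 = 6 minutes
= 0 hours 6 minutes


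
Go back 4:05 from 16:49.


Start: 1009 minutes from midnight
Subtract: 245 minutes
Remaining: 1009 - 245 = 764
Hours: 12, Minutes: 44

12:44


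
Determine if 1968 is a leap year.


Rules: divisible by 4 AND (not by 100 OR by 400)
1968 ÷ 4 = 492 exactly → divisible by 4
1968 ÷ 100 = 19 remainder 68 → not divisible by 100
Divisible by 4 but not by 100 → leap year

Yes


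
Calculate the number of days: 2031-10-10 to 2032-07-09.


From October 10, 2031 to July 9, 2032
Rest of October 2031: 31 - 10 = 21
Full months: November 30, December 31, January 31, February 2032 29, March 31, April 30, May 31, June 30
Days into July 2032: 9
Total = 21 + 30 + 31 + 31 + 29 + 31 + 30 + 31 + 30 + 9 = 273 days

273 days


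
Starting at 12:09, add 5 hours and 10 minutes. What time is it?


Start: 729 minutes from midnight
Add: 310 minutes
Total: 1039 minutes
Hours: 1039 ÷ 60 = 17 remainder 19

17:19


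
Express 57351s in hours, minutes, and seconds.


Hours: 57351 ÷ 3600 = 15 remainder 3351
Minutes: 3351 ÷ 60 = 55 remainder 51
Seconds: 51

15h 55m 51s


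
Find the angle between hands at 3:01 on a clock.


84.5°

Hour hand = 3×30 + 1×0.5 = 90.5°
Minute hand = 1×6 = 6°
Difference = |90.5 - 6| = 84.5°


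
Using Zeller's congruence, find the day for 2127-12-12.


Zeller's congruence:
q=12, m=12, k=27, j=21
h = (12 + ⌊13×13/5⌋ + 27 + ⌊27/4⌋ + ⌊21/4⌋ - 2×21) mod 7
= (12 + 33 + 27 + 6 + 5 - 42) mod 7
= 41 mod 7 = 6
h=6 → Friday

Friday


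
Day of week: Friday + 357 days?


Start: Friday (index 4)
(4 + 357) mod 7
= 361 mod 7
= 4
Index 4 → Friday

Friday


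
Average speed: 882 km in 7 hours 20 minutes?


120.3 km/h

Distance: 882 km
Time: 7h 20m = 440 min = 440/60 = 22/3 hours
Speed = 882 ÷ (22/3) = 882 × 3 / 22 = 2646/22 ≈ 120.3 km/h


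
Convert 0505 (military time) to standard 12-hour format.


5:05 AM

Hour: 5
5 < 12 → AM


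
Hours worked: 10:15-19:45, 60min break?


8h 30m (510 minutes)

Total time = (19×60+45) - (10×60+15)
= 1185 - 615 = 570 min
Minus break: 570 - 60 = 510 min
= 8h 30m


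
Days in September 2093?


30 days

Month: September (month 9)
September has 30 days


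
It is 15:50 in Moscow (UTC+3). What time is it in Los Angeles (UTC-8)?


Time difference = UTC-8 - UTC+3 = -11 hours
New hour = (15 -11) mod 24
= 4 mod 24 = 4
Minutes unchanged → 04:50

04:50


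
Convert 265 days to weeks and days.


Weeks: 265 ÷ 7 = 37 remainder 6

37 weeks 6 days


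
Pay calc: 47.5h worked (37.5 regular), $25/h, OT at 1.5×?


$1312.50

Regular: 37.5h × $25 = $937.50
Overtime: 47.5 - 37.5 = 10.0h
OT pay: 10.0h × $25 × 1.5 = $375.00
Total = $937.50 + $375.00 = $1312.50


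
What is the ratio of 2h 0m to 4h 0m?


1:2 (0.50)

Duration 1: 120 minutes
Duration 2: 240 minutes
Ratio = 120:240
GCD = 120
Simplified = 1:2
As a decimal: 1/2 = 0.50


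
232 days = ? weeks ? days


33 weeks 1 days

Weeks: 232 ÷ 7 = 33 remainder 1


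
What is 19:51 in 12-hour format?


Hour: 19
19 - 12 = 7 → PM

7:51 PM


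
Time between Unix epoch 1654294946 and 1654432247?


137301 seconds (38.1 hours / 1.59 days)

Difference = 1654432247 - 1654294946 = 137301 seconds
In hours: 137301 / 3600 ≈ 38.1
In days: 137301 / 86400 ≈ 1.59


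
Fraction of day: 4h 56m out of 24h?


0.2056 (20.56%)

Total minutes: 4×60 + 56 = 296
Day = 24×60 = 1440 minutes
Fraction = 296/1440 ≈ 0.2056
As a percentage: 296/1440 × 100 ≈ 20.56%


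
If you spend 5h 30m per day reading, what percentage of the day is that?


Time: 330 minutes
Day: 1440 minutes
Percentage = (330/1440) × 100 ≈ 22.9%

22.9%


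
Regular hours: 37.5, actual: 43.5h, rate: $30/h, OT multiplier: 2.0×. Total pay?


Regular: 37.5h × $30 = $1125.00
Overtime: 43.5 - 37.5 = 6.0h
OT pay: 6.0h × $30 × 2.0 = $360.00
Total = $1125.00 + $360.00 = $1485.00

$1485.00


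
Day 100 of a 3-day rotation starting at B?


Shift B

Shifts: A, B, C
Start: B (index 1)
Day 100: (1 + 100 - 1) mod 3
= 100 mod 3
= 1
Index 1 → shift B


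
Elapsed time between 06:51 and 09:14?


2h 23m

End time in minutes: 9×60 + 14 = 554
Start time in minutes: 6×60 + 51 = 411
Difference = 554 - 411 = 143 minutes
= 2 hours 23 minutes


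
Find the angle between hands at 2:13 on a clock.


Hour hand = 2×30 + 13×0.5 = 66.5°
Minute hand = 13×6 = 78°
Difference = |66.5 - 78| = 11.5°

11.5°


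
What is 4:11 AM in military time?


04:11

Input: 4:11 AM
AM hour stays: 4


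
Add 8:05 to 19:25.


Start: 1165 minutes from midnight
Add: 485 minutes
Total: 1650 minutes
Hours: 1650 ÷ 60 = 27 remainder 30
27 ≥ 24 → 27 - 24 = 3 (next day)

03:30 (next day)


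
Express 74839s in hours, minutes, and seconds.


Hours: 74839 ÷ 3600 = 20 remainder 2839
Minutes: 2839 ÷ 60 = 47 remainder 19
Seconds: 19

20h 47m 19s


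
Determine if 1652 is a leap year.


Rules: divisible by 4 AND (not by 100 OR by 400)
1652 ÷ 4 = 413 exactly → divisible by 4
1652 ÷ 100 = 16 remainder 52 → not divisible by 100
Divisible by 4 but not by 100 → leap year

Yes


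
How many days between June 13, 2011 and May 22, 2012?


344 days

From June 13, 2011 to May 22, 2012
Rest of June 2011: 30 - 13 = 17
Full months: July 31, August 31, September 30, October 31, November 30, December 31, January 31, February 2012 29, March 31, April 30
Days into May 2012: 22
Total = 17 + 31 + 31 + 30 + 31 + 30 + 31 + 31 + 29 + 31 + 30 + 22 = 344 days


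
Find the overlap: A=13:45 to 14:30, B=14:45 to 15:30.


0 minutes

Meeting A: 825-870 (in minutes from midnight)
Meeting B: 885-930
Overlap start = max(825, 885) = 885
Overlap end = min(870, 930) = 870
Overlap = max(0, 870 - 885) = 0 min


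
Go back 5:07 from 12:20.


07:13

Start: 740 minutes from midnight
Subtract: 307 minutes
Remaining: 740 - 307 = 433
Hours: 7, Minutes: 13


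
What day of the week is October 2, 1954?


Zeller's congruence:
q=2, m=10, k=54, j=19
h = (2 + ⌊13×11/5⌋ + 54 + ⌊54/4⌋ + ⌊19/4⌋ - 2×19) mod 7
= (2 + 28 + 54 + 13 + 4 - 38) mod 7
= 63 mod 7 = 0
h=0 → Saturday

Saturday


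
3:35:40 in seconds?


Hours: 3 × 3600 = 10800
Minutes: 35 × 60 = 2100
Seconds: 40
Total = 10800 + 2100 + 40 = 12940

12940 seconds


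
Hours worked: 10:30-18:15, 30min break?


7h 15m (435 minutes)

Total time = (18×60+15) - (10×60+30)
= 1095 - 630 = 465 min
Minus break: 465 - 30 = 435 min
= 7h 15m


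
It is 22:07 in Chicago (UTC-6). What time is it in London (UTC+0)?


04:07 (next day)

Time difference = UTC+0 - UTC-6 = +6 hours
New hour = (22 + 6) mod 24
= 28 mod 24 = 4
Minutes unchanged → 04:07; 28 ≥ 24 → next day


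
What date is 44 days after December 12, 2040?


Start: December 12, 2040
Add 44 days
December 12 → January 1: 31 - 12 + 1 = 20 days (44 - 20 = 24 left)
January 1 + 24 = January 25, 2041

January 25, 2041


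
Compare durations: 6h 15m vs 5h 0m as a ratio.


5:4 (1.25)

Duration 1: 375 minutes
Duration 2: 300 minutes
Ratio = 375:300
GCD = 75
Simplified = 5:4
As a decimal: 5/4 = 1.25


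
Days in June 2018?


Month: June (month 6)
June has 30 days

30 days


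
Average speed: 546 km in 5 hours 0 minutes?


Distance: 546 km
Time: 5 hours
Speed = 546 / 5 = 109.2 km/h

109.2 km/h


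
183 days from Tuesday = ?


Wednesday

Start: Tuesday (index 1)
(1 + 183) mod 7
= 184 mod 7
= 2
Index 2 → Wednesday


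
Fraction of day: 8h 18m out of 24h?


0.3458 (34.58%)

Total minutes: 8×60 + 18 = 498
Day = 24×60 = 1440 minutes
Fraction = 498/1440 ≈ 0.3458
As a percentage: 498/1440 × 100 ≈ 34.58%


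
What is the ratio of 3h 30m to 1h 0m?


Duration 1: 210 minutes
Duration 2: 60 minutes
Ratio = 210:60
GCD = 30
Simplified = 7:2
As a decimal: 7/2 = 3.50

7:2 (3.50)


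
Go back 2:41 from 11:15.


Start: 675 minutes from midnight
Subtract: 161 minutes
Remaining: 675 - 161 = 514
Hours: 8, Minutes: 34

08:34


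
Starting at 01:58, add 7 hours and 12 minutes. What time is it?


09:10

Start: 118 minutes from midnight
Add: 432 minutes
Total: 550 minutes
Hours: 550 ÷ 60 = 9 remainder 10


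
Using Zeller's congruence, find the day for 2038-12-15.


Zeller's congruence:
q=15, m=12, k=38, j=20
h = (15 + ⌊13×13/5⌋ + 38 + ⌊38/4⌋ + ⌊20/4⌋ - 2×20) mod 7
= (15 + 33 + 38 + 9 + 5 - 40) mod 7
= 60 mod 7 = 4
h=4 → Wednesday

Wednesday


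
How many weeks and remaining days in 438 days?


Weeks: 438 ÷ 7 = 62 remainder 4

62 weeks 4 days


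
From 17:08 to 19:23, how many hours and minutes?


2h 15m

End time in minutes: 19×60 + 23 = 1163
Start time in minutes: 17×60 + 8 = 1028
Difference = 1163 - 1028 = 135 minutes
= 2 hours 15 minutes


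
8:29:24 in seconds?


30564 seconds

Hours: 8 × 3600 = 28800
Minutes: 29 × 60 = 1740
Seconds: 24
Total = 28800 + 1740 + 24 = 30564


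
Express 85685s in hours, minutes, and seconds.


23h 48m 5s

Hours: 85685 ÷ 3600 = 23 remainder 2885
Minutes: 2885 ÷ 60 = 48 remainder 5
Seconds: 5


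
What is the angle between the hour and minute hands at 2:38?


Hour hand = 2×30 + 38×0.5 = 79.0°
Minute hand = 38×6 = 228°
Difference = |79.0 - 228| = 149.0°

149.0°


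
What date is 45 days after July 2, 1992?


Start: July 2, 1992
Add 45 days
July 2 → August 1: 31 - 2 + 1 = 30 days (45 - 30 = 15 left)
August 1 + 15 = August 16, 1992

August 16, 1992


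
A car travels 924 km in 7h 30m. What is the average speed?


Distance: 924 km
Time: 7h 30m = 450 min = 450/60 = 15/2 hours
Speed = 924 ÷ (15/2) = 924 × 2 / 15 = 1848/15 = 123.2 km/h

123.2 km/h


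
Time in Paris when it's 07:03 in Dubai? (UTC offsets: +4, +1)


04:03

Time difference = UTC+1 - UTC+4 = -3 hours
New hour = (7 -3) mod 24
= 4 mod 24 = 4
Minutes unchanged → 04:03


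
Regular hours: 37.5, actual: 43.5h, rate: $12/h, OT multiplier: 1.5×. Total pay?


$558.00

Regular: 37.5h × $12 = $450.00
Overtime: 43.5 - 37.5 = 6.0h
OT pay: 6.0h × $12 × 1.5 = $108.00
Total = $450.00 + $108.00 = $558.00


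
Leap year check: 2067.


No

Rules: divisible by 4 AND (not by 100 OR by 400)
2067 ÷ 4 = 516 remainder 3 → not divisible by 4
Not divisible by 4 → not a leap year


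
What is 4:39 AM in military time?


04:39

Input: 4:39 AM
AM hour stays: 4


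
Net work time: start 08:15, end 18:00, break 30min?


Total time = (18×60+0) - (8×60+15)
= 1080 - 495 = 585 min
Minus break: 585 - 30 = 555 min
= 9h 15m

9h 15m (555 minutes)


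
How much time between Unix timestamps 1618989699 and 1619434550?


444851 seconds (123.6 hours / 5.15 days)

Difference = 1619434550 - 1618989699 = 444851 seconds
In hours: 444851 / 3600 ≈ 123.6
In days: 444851 / 86400 ≈ 5.15


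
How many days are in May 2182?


31 days

Month: May (month 5)
May has 31 days


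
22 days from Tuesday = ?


Wednesday

Start: Tuesday (index 1)
(1 + 22) mod 7
= 23 mod 7
= 2
Index 2 → Wednesday


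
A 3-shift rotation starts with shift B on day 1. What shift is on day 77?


Shifts: A, B, C
Start: B (index 1)
Day 77: (1 + 77 - 1) mod 3
= 77 mod 3
= 2
Index 2 → shift C

Shift C


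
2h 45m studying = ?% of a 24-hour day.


Time: 165 minutes
Day: 1440 minutes
Percentage = (165/1440) × 100 ≈ 11.5%

11.5%


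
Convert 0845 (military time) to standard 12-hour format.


8:45 AM

Hour: 8
8 < 12 → AM


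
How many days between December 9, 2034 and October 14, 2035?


309 days

From December 9, 2034 to October 14, 2035
Rest of December 2034: 31 - 9 = 22
Full months: January 31, February 2035 28, March 31, April 30, May 31, June 30, July 31, August 31, September 30
Days into October 2035: 14
Total = 22 + 31 + 28 + 31 + 30 + 31 + 30 + 31 + 31 + 30 + 14 = 309 days


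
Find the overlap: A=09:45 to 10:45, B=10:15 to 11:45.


30 minutes

Meeting A: 585-645 (in minutes from midnight)
Meeting B: 615-705
Overlap start = max(585, 615) = 615
Overlap end = min(645, 705) = 645
Overlap = max(0, 645 - 615) = 30 min


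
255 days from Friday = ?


Start: Friday (index 4)
(4 + 255) mod 7
= 259 mod 7
= 0
Index 0 → Monday

Monday


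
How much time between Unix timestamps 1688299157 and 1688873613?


Difference = 1688873613 - 1688299157 = 574456 seconds
In hours: 574456 / 3600 ≈ 159.6
In days: 574456 / 86400 ≈ 6.65

574456 seconds (159.6 hours / 6.65 days)


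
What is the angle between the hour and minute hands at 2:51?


Hour hand = 2×30 + 51×0.5 = 85.5°
Minute hand = 51×6 = 306°
Difference = |85.5 - 306| = 220.5°
Since > 180°: 360 - 220.5 = 139.5°

139.5°


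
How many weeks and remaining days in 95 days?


Weeks: 95 ÷ 7 = 13 remainder 4

13 weeks 4 days


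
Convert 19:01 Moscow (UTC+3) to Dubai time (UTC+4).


Time difference = UTC+4 - UTC+3 = +1 hours
New hour = (19 + 1) mod 24
= 20 mod 24 = 20
Minutes unchanged → 20:01

20:01


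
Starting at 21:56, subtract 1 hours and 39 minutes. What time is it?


20:17

Start: 1316 minutes from midnight
Subtract: 99 minutes
Remaining: 1316 - 99 = 1217
Hours: 20, Minutes: 17


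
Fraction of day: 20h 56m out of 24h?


Total minutes: 20×60 + 56 = 1256
Day = 24×60 = 1440 minutes
Fraction = 1256/1440 ≈ 0.8722
As a percentage: 1256/1440 × 100 ≈ 87.22%

0.8722 (87.22%)


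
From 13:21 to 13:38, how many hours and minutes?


End time in minutes: 13×60 + 38 = 818
Start time in minutes: 13×60 + 21 = 801
Difference = 818 - 801 = 17 minutes
= 0 hours 17 minutes

0h 17m


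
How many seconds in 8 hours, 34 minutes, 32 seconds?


Hours: 8 × 3600 = 28800
Minutes: 34 × 60 = 2040
Seconds: 32
Total = 28800 + 2040 + 32 = 30872

30872 seconds


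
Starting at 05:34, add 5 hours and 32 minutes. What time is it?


Start: 334 minutes from midnight
Add: 332 minutes
Total: 666 minutes
Hours: 666 ÷ 60 = 11 remainder 6

11:06


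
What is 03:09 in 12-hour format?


Hour: 3
3 < 12 → AM

3:09 AM


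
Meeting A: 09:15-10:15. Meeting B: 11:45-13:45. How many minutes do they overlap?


Meeting A: 555-615 (in minutes from midnight)
Meeting B: 705-825
Overlap start = max(555, 705) = 705
Overlap end = min(615, 825) = 615
Overlap = max(0, 615 - 705) = 0 min

0 minutes


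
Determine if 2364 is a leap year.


Rules: divisible by 4 AND (not by 100 OR by 400)
2364 ÷ 4 = 591 exactly → divisible by 4
2364 ÷ 100 = 23 remainder 64 → not divisible by 100
Divisible by 4 but not by 100 → leap year

Yes


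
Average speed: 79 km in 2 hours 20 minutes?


33.9 km/h

Distance: 79 km
Time: 2h 20m = 140 min = 140/60 = 7/3 hours
Speed = 79 ÷ (7/3) = 79 × 3 / 7 = 237/7 ≈ 33.9 km/h


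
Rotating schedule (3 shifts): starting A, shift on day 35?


Shifts: A, B, C
Start: A (index 0)
Day 35: (0 + 35 - 1) mod 3
= 34 mod 3
= 1
Index 1 → shift B

Shift B


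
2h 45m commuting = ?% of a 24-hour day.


11.5%

Time: 165 minutes
Day: 1440 minutes
Percentage = (165/1440) × 100 ≈ 11.5%


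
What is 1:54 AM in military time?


01:54

Input: 1:54 AM
AM hour stays: 1


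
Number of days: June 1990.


Month: June (month 6)
June has 30 days

30 days


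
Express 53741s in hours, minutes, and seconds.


Hours: 53741 ÷ 3600 = 14 remainder 3341
Minutes: 3341 ÷ 60 = 55 remainder 41
Seconds: 41

14h 55m 41s


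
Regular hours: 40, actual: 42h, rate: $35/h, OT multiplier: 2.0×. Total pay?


$1540.00

Regular: 40h × $35 = $1400.00
Overtime: 42 - 40 = 2h
OT pay: 2h × $35 × 2.0 = $140.00
Total = $1400.00 + $140.00 = $1540.00


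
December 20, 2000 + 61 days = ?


Start: December 20, 2000
Add 61 days
December 20 → January 1: 31 - 20 + 1 = 12 days (61 - 12 = 49 left)
January 1 → February 1: 31 - 1 + 1 = 31 days (49 - 31 = 18 left)
February 1 + 18 = February 19, 2001

February 19, 2001


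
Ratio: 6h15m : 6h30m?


Duration 1: 375 minutes
Duration 2: 390 minutes
Ratio = 375:390
GCD = 15
Simplified = 25:26
As a decimal: 25/26 ≈ 0.96

25:26 (0.96)


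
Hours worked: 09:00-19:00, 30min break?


9h 30m (570 minutes)

Total time = (19×60+0) - (9×60+0)
= 1140 - 540 = 600 min
Minus break: 600 - 30 = 570 min
= 9h 30m


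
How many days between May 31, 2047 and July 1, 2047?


From May 31, 2047 to July 1, 2047
Rest of May 2047: 31 - 31 = 0
Full months: June 30
Days into July 2047: 1
Total = 0 + 30 + 1 = 31 days

31 days


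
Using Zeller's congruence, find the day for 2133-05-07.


Thursday

Zeller's congruence:
q=7, m=5, k=33, j=21
h = (7 + ⌊13×6/5⌋ + 33 + ⌊33/4⌋ + ⌊21/4⌋ - 2×21) mod 7
= (7 + 15 + 33 + 8 + 5 - 42) mod 7
= 26 mod 7 = 5
h=5 → Thursday


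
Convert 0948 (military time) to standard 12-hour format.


Hour: 9
9 < 12 → AM

9:48 AM


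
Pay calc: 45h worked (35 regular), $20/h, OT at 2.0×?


Regular: 35h × $20 = $700.00
Overtime: 45 - 35 = 10h
OT pay: 10h × $20 × 2.0 = $400.00
Total = $700.00 + $400.00 = $1100.00

$1100.00


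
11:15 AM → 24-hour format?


Input: 11:15 AM
AM hour stays: 11

11:15


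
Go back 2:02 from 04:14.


02:12

Start: 254 minutes from midnight
Subtract: 122 minutes
Remaining: 254 - 122 = 132
Hours: 2, Minutes: 12


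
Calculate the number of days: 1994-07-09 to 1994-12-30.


From July 9, 1994 to December 30, 1994
Rest of July 1994: 31 - 9 = 22
Full months: August 31, September 30, October 31, November 30
Days into December 1994: 30
Total = 22 + 31 + 30 + 31 + 30 + 30 = 174 days

174 days


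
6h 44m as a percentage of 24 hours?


0.2806 (28.06%)

Total minutes: 6×60 + 44 = 404
Day = 24×60 = 1440 minutes
Fraction = 404/1440 ≈ 0.2806
As a percentage: 404/1440 × 100 ≈ 28.06%


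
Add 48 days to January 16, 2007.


March 5, 2007

Start: January 16, 2007
Add 48 days
January 16 → February 1: 31 - 16 + 1 = 16 days (48 - 16 = 32 left)
February 1 → March 1: 28 - 1 + 1 = 28 days (32 - 28 = 4 left)
March 1 + 4 = March 5, 2007


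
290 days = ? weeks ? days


41 weeks 3 days

Weeks: 290 ÷ 7 = 41 remainder 3


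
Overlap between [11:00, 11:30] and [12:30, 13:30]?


0 minutes

Meeting A: 660-690 (in minutes from midnight)
Meeting B: 750-810
Overlap start = max(660, 750) = 750
Overlap end = min(690, 810) = 690
Overlap = max(0, 690 - 750) = 0 min


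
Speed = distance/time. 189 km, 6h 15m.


30.2 km/h

Distance: 189 km
Time: 6h 15m = 375 min = 375/60 = 25/4 hours
Speed = 189 ÷ (25/4) = 189 × 4 / 25 = 756/25 ≈ 30.2 km/h


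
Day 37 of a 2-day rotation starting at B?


Shifts: A, B
Start: B (index 1)
Day 37: (1 + 37 - 1) mod 2
= 37 mod 2
= 1
Index 1 → shift B

Shift B


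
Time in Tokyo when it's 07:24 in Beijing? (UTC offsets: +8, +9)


08:24

Time difference = UTC+9 - UTC+8 = +1 hours
New hour = (7 + 1) mod 24
= 8 mod 24 = 8
Minutes unchanged → 08:24


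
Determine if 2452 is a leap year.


Rules: divisible by 4 AND (not by 100 OR by 400)
2452 ÷ 4 = 613 exactly → divisible by 4
2452 ÷ 100 = 24 remainder 52 → not divisible by 100
Divisible by 4 but not by 100 → leap year

Yes


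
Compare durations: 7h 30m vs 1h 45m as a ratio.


Duration 1: 450 minutes
Duration 2: 105 minutes
Ratio = 450:105
GCD = 15
Simplified = 30:7
As a decimal: 30/7 ≈ 4.29

30:7 (4.29)


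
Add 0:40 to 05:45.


06:25

Start: 345 minutes from midnight
Add: 40 minutes
Total: 385 minutes
Hours: 385 ÷ 60 = 6 remainder 25


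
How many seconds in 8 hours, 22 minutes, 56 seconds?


30176 seconds

Hours: 8 × 3600 = 28800
Minutes: 22 × 60 = 1320
Seconds: 56
Total = 28800 + 1320 + 56 = 30176


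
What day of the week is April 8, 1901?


Monday

Zeller's congruence:
q=8, m=4, k=1, j=19
h = (8 + ⌊13×5/5⌋ + 1 + ⌊1/4⌋ + ⌊19/4⌋ - 2×19) mod 7
= (8 + 13 + 1 + 0 + 4 - 38) mod 7
= -12 mod 7 = 2
h=2 → Monday


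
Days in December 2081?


31 days

Month: December (month 12)
December has 31 days


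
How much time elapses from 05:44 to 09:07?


End time in minutes: 9×60 + 7 = 547
Start time in minutes: 5×60 + 44 = 344
Difference = 547 - 344 = 203 minutes
= 3 hours 23 minutes

3h 23m


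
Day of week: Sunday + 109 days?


Thursday

Start: Sunday (index 6)
(6 + 109) mod 7
= 115 mod 7
= 3
Index 3 → Thursday


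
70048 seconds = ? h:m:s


Hours: 70048 ÷ 3600 = 19 remainder 1648
Minutes: 1648 ÷ 60 = 27 remainder 28
Seconds: 28

19h 27m 28s


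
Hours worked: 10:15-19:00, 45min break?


Total time = (19×60+0) - (10×60+15)
= 1140 - 615 = 525 min
Minus break: 525 - 45 = 480 min
= 8h 0m

8h 0m (480 minutes)


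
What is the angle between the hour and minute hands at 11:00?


30.0°

Hour hand = 11×30 + 0×0.5 = 330.0°
Minute hand = 0×6 = 0°
Difference = |330.0 - 0| = 330.0°
Since > 180°: 360 - 330.0 = 30.0°


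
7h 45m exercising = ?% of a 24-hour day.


Time: 465 minutes
Day: 1440 minutes
Percentage = (465/1440) × 100 ≈ 32.3%

32.3%


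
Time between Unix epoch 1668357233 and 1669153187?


795954 seconds (221.1 hours / 9.21 days)

Difference = 1669153187 - 1668357233 = 795954 seconds
In hours: 795954 / 3600 ≈ 221.1
In days: 795954 / 86400 ≈ 9.21


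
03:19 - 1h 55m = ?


01:24

Start: 199 minutes from midnight
Subtract: 115 minutes
Remaining: 199 - 115 = 84
Hours: 1, Minutes: 24


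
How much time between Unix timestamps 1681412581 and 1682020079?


607498 seconds (168.7 hours / 7.03 days)

Difference = 1682020079 - 1681412581 = 607498 seconds
In hours: 607498 / 3600 ≈ 168.7
In days: 607498 / 86400 ≈ 7.03


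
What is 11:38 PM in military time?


Input: 11:38 PM
PM: 11 + 12 = 23

23:38


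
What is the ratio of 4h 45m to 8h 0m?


Duration 1: 285 minutes
Duration 2: 480 minutes
Ratio = 285:480
GCD = 15
Simplified = 19:32
As a decimal: 19/32 ≈ 0.59

19:32 (0.59)


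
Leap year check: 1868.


Yes

Rules: divisible by 4 AND (not by 100 OR by 400)
1868 ÷ 4 = 467 exactly → divisible by 4
1868 ÷ 100 = 18 remainder 68 → not divisible by 100
Divisible by 4 but not by 100 → leap year
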